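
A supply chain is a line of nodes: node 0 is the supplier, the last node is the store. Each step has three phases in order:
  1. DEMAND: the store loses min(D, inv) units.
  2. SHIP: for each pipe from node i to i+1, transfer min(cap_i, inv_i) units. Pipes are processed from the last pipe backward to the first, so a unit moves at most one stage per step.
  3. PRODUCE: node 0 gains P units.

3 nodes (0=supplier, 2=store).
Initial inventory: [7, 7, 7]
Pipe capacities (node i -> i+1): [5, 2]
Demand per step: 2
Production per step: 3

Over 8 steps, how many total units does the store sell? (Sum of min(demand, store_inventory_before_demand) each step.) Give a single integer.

Step 1: sold=2 (running total=2) -> [5 10 7]
Step 2: sold=2 (running total=4) -> [3 13 7]
Step 3: sold=2 (running total=6) -> [3 14 7]
Step 4: sold=2 (running total=8) -> [3 15 7]
Step 5: sold=2 (running total=10) -> [3 16 7]
Step 6: sold=2 (running total=12) -> [3 17 7]
Step 7: sold=2 (running total=14) -> [3 18 7]
Step 8: sold=2 (running total=16) -> [3 19 7]

Answer: 16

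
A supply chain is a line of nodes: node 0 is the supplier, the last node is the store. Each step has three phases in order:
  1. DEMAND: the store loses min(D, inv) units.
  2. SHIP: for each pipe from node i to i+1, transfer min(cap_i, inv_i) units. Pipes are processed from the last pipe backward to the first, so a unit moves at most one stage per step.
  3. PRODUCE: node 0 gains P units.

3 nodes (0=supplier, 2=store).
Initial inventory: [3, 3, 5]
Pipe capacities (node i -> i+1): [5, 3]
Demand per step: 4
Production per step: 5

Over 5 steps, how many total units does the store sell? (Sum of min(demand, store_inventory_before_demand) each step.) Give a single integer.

Step 1: sold=4 (running total=4) -> [5 3 4]
Step 2: sold=4 (running total=8) -> [5 5 3]
Step 3: sold=3 (running total=11) -> [5 7 3]
Step 4: sold=3 (running total=14) -> [5 9 3]
Step 5: sold=3 (running total=17) -> [5 11 3]

Answer: 17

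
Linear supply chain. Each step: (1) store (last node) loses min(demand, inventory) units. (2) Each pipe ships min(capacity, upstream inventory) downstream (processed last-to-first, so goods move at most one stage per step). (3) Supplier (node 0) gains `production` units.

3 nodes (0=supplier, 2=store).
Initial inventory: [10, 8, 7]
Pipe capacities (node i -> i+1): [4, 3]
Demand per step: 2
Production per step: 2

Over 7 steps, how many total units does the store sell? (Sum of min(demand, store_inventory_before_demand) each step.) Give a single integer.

Step 1: sold=2 (running total=2) -> [8 9 8]
Step 2: sold=2 (running total=4) -> [6 10 9]
Step 3: sold=2 (running total=6) -> [4 11 10]
Step 4: sold=2 (running total=8) -> [2 12 11]
Step 5: sold=2 (running total=10) -> [2 11 12]
Step 6: sold=2 (running total=12) -> [2 10 13]
Step 7: sold=2 (running total=14) -> [2 9 14]

Answer: 14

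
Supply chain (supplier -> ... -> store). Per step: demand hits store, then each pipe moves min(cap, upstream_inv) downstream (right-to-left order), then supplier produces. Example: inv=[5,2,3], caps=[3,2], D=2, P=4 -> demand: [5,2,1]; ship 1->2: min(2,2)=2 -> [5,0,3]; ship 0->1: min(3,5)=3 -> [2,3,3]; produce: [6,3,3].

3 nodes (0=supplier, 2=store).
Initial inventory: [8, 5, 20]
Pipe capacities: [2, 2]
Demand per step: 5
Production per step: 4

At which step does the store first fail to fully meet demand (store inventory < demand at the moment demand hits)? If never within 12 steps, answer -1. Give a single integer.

Step 1: demand=5,sold=5 ship[1->2]=2 ship[0->1]=2 prod=4 -> [10 5 17]
Step 2: demand=5,sold=5 ship[1->2]=2 ship[0->1]=2 prod=4 -> [12 5 14]
Step 3: demand=5,sold=5 ship[1->2]=2 ship[0->1]=2 prod=4 -> [14 5 11]
Step 4: demand=5,sold=5 ship[1->2]=2 ship[0->1]=2 prod=4 -> [16 5 8]
Step 5: demand=5,sold=5 ship[1->2]=2 ship[0->1]=2 prod=4 -> [18 5 5]
Step 6: demand=5,sold=5 ship[1->2]=2 ship[0->1]=2 prod=4 -> [20 5 2]
Step 7: demand=5,sold=2 ship[1->2]=2 ship[0->1]=2 prod=4 -> [22 5 2]
Step 8: demand=5,sold=2 ship[1->2]=2 ship[0->1]=2 prod=4 -> [24 5 2]
Step 9: demand=5,sold=2 ship[1->2]=2 ship[0->1]=2 prod=4 -> [26 5 2]
Step 10: demand=5,sold=2 ship[1->2]=2 ship[0->1]=2 prod=4 -> [28 5 2]
Step 11: demand=5,sold=2 ship[1->2]=2 ship[0->1]=2 prod=4 -> [30 5 2]
Step 12: demand=5,sold=2 ship[1->2]=2 ship[0->1]=2 prod=4 -> [32 5 2]
First stockout at step 7

7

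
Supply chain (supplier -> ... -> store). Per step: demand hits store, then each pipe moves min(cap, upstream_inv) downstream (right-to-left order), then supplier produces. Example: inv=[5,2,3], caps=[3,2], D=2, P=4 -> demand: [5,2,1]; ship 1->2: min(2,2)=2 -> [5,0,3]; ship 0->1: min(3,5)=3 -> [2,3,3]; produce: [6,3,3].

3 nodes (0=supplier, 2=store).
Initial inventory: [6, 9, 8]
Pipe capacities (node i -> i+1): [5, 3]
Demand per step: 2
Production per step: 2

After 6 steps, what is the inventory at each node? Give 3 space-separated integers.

Step 1: demand=2,sold=2 ship[1->2]=3 ship[0->1]=5 prod=2 -> inv=[3 11 9]
Step 2: demand=2,sold=2 ship[1->2]=3 ship[0->1]=3 prod=2 -> inv=[2 11 10]
Step 3: demand=2,sold=2 ship[1->2]=3 ship[0->1]=2 prod=2 -> inv=[2 10 11]
Step 4: demand=2,sold=2 ship[1->2]=3 ship[0->1]=2 prod=2 -> inv=[2 9 12]
Step 5: demand=2,sold=2 ship[1->2]=3 ship[0->1]=2 prod=2 -> inv=[2 8 13]
Step 6: demand=2,sold=2 ship[1->2]=3 ship[0->1]=2 prod=2 -> inv=[2 7 14]

2 7 14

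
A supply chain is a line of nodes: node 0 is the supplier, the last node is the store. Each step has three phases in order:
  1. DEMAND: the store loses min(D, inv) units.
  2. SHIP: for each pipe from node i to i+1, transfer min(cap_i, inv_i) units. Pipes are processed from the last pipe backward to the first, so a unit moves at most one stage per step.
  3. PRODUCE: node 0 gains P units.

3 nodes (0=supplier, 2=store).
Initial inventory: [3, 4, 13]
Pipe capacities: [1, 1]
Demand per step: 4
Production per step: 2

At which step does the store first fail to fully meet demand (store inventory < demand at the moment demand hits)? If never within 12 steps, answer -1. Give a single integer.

Step 1: demand=4,sold=4 ship[1->2]=1 ship[0->1]=1 prod=2 -> [4 4 10]
Step 2: demand=4,sold=4 ship[1->2]=1 ship[0->1]=1 prod=2 -> [5 4 7]
Step 3: demand=4,sold=4 ship[1->2]=1 ship[0->1]=1 prod=2 -> [6 4 4]
Step 4: demand=4,sold=4 ship[1->2]=1 ship[0->1]=1 prod=2 -> [7 4 1]
Step 5: demand=4,sold=1 ship[1->2]=1 ship[0->1]=1 prod=2 -> [8 4 1]
Step 6: demand=4,sold=1 ship[1->2]=1 ship[0->1]=1 prod=2 -> [9 4 1]
Step 7: demand=4,sold=1 ship[1->2]=1 ship[0->1]=1 prod=2 -> [10 4 1]
Step 8: demand=4,sold=1 ship[1->2]=1 ship[0->1]=1 prod=2 -> [11 4 1]
Step 9: demand=4,sold=1 ship[1->2]=1 ship[0->1]=1 prod=2 -> [12 4 1]
Step 10: demand=4,sold=1 ship[1->2]=1 ship[0->1]=1 prod=2 -> [13 4 1]
Step 11: demand=4,sold=1 ship[1->2]=1 ship[0->1]=1 prod=2 -> [14 4 1]
Step 12: demand=4,sold=1 ship[1->2]=1 ship[0->1]=1 prod=2 -> [15 4 1]
First stockout at step 5

5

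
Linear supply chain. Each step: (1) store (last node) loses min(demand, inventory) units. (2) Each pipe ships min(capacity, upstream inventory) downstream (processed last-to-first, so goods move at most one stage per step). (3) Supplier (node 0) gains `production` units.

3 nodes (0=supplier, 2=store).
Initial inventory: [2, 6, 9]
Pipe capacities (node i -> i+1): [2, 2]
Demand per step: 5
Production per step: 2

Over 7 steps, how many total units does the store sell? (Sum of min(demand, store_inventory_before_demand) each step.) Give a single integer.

Answer: 21

Derivation:
Step 1: sold=5 (running total=5) -> [2 6 6]
Step 2: sold=5 (running total=10) -> [2 6 3]
Step 3: sold=3 (running total=13) -> [2 6 2]
Step 4: sold=2 (running total=15) -> [2 6 2]
Step 5: sold=2 (running total=17) -> [2 6 2]
Step 6: sold=2 (running total=19) -> [2 6 2]
Step 7: sold=2 (running total=21) -> [2 6 2]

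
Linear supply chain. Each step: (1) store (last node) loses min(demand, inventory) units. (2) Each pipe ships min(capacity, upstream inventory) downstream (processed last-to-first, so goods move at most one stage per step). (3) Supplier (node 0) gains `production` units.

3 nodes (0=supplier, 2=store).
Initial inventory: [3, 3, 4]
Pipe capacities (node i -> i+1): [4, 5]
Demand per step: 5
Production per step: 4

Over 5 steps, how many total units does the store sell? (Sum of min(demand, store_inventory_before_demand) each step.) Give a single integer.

Answer: 18

Derivation:
Step 1: sold=4 (running total=4) -> [4 3 3]
Step 2: sold=3 (running total=7) -> [4 4 3]
Step 3: sold=3 (running total=10) -> [4 4 4]
Step 4: sold=4 (running total=14) -> [4 4 4]
Step 5: sold=4 (running total=18) -> [4 4 4]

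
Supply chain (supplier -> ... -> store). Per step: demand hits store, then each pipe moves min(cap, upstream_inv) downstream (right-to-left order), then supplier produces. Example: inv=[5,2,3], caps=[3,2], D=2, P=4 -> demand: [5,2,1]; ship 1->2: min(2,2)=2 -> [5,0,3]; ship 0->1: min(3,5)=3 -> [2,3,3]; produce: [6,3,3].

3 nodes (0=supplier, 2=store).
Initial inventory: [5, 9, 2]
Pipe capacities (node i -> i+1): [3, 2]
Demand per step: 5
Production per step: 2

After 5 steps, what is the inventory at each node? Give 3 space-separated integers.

Step 1: demand=5,sold=2 ship[1->2]=2 ship[0->1]=3 prod=2 -> inv=[4 10 2]
Step 2: demand=5,sold=2 ship[1->2]=2 ship[0->1]=3 prod=2 -> inv=[3 11 2]
Step 3: demand=5,sold=2 ship[1->2]=2 ship[0->1]=3 prod=2 -> inv=[2 12 2]
Step 4: demand=5,sold=2 ship[1->2]=2 ship[0->1]=2 prod=2 -> inv=[2 12 2]
Step 5: demand=5,sold=2 ship[1->2]=2 ship[0->1]=2 prod=2 -> inv=[2 12 2]

2 12 2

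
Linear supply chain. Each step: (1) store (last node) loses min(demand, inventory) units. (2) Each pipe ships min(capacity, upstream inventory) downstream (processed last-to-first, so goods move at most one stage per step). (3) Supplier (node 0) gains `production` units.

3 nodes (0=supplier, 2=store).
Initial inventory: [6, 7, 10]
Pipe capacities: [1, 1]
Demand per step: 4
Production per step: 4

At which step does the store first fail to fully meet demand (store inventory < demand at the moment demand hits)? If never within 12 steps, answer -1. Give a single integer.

Step 1: demand=4,sold=4 ship[1->2]=1 ship[0->1]=1 prod=4 -> [9 7 7]
Step 2: demand=4,sold=4 ship[1->2]=1 ship[0->1]=1 prod=4 -> [12 7 4]
Step 3: demand=4,sold=4 ship[1->2]=1 ship[0->1]=1 prod=4 -> [15 7 1]
Step 4: demand=4,sold=1 ship[1->2]=1 ship[0->1]=1 prod=4 -> [18 7 1]
Step 5: demand=4,sold=1 ship[1->2]=1 ship[0->1]=1 prod=4 -> [21 7 1]
Step 6: demand=4,sold=1 ship[1->2]=1 ship[0->1]=1 prod=4 -> [24 7 1]
Step 7: demand=4,sold=1 ship[1->2]=1 ship[0->1]=1 prod=4 -> [27 7 1]
Step 8: demand=4,sold=1 ship[1->2]=1 ship[0->1]=1 prod=4 -> [30 7 1]
Step 9: demand=4,sold=1 ship[1->2]=1 ship[0->1]=1 prod=4 -> [33 7 1]
Step 10: demand=4,sold=1 ship[1->2]=1 ship[0->1]=1 prod=4 -> [36 7 1]
Step 11: demand=4,sold=1 ship[1->2]=1 ship[0->1]=1 prod=4 -> [39 7 1]
Step 12: demand=4,sold=1 ship[1->2]=1 ship[0->1]=1 prod=4 -> [42 7 1]
First stockout at step 4

4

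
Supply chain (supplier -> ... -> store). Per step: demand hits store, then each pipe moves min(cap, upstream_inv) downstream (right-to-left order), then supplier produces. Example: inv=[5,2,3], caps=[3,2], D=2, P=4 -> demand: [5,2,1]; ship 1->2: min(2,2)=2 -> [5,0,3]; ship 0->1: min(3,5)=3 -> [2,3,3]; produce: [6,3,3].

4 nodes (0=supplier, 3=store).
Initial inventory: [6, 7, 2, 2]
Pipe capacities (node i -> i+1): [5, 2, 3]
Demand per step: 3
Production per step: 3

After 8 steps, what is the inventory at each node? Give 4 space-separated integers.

Step 1: demand=3,sold=2 ship[2->3]=2 ship[1->2]=2 ship[0->1]=5 prod=3 -> inv=[4 10 2 2]
Step 2: demand=3,sold=2 ship[2->3]=2 ship[1->2]=2 ship[0->1]=4 prod=3 -> inv=[3 12 2 2]
Step 3: demand=3,sold=2 ship[2->3]=2 ship[1->2]=2 ship[0->1]=3 prod=3 -> inv=[3 13 2 2]
Step 4: demand=3,sold=2 ship[2->3]=2 ship[1->2]=2 ship[0->1]=3 prod=3 -> inv=[3 14 2 2]
Step 5: demand=3,sold=2 ship[2->3]=2 ship[1->2]=2 ship[0->1]=3 prod=3 -> inv=[3 15 2 2]
Step 6: demand=3,sold=2 ship[2->3]=2 ship[1->2]=2 ship[0->1]=3 prod=3 -> inv=[3 16 2 2]
Step 7: demand=3,sold=2 ship[2->3]=2 ship[1->2]=2 ship[0->1]=3 prod=3 -> inv=[3 17 2 2]
Step 8: demand=3,sold=2 ship[2->3]=2 ship[1->2]=2 ship[0->1]=3 prod=3 -> inv=[3 18 2 2]

3 18 2 2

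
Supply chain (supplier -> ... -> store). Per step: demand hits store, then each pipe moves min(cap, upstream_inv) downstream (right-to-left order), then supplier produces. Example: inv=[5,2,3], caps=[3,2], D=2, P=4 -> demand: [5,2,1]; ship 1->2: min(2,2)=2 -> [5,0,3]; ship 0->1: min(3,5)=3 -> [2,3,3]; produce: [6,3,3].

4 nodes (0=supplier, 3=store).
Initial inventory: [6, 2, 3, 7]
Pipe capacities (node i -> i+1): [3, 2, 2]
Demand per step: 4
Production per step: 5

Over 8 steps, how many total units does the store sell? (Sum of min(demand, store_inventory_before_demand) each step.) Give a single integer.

Answer: 21

Derivation:
Step 1: sold=4 (running total=4) -> [8 3 3 5]
Step 2: sold=4 (running total=8) -> [10 4 3 3]
Step 3: sold=3 (running total=11) -> [12 5 3 2]
Step 4: sold=2 (running total=13) -> [14 6 3 2]
Step 5: sold=2 (running total=15) -> [16 7 3 2]
Step 6: sold=2 (running total=17) -> [18 8 3 2]
Step 7: sold=2 (running total=19) -> [20 9 3 2]
Step 8: sold=2 (running total=21) -> [22 10 3 2]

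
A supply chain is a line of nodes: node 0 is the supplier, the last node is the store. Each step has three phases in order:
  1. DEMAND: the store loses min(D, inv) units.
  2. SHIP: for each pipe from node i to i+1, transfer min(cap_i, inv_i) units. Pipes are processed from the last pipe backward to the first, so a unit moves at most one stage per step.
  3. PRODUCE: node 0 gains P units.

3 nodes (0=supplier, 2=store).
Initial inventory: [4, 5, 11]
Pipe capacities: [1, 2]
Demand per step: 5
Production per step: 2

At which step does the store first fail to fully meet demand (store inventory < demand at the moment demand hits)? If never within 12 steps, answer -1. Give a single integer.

Step 1: demand=5,sold=5 ship[1->2]=2 ship[0->1]=1 prod=2 -> [5 4 8]
Step 2: demand=5,sold=5 ship[1->2]=2 ship[0->1]=1 prod=2 -> [6 3 5]
Step 3: demand=5,sold=5 ship[1->2]=2 ship[0->1]=1 prod=2 -> [7 2 2]
Step 4: demand=5,sold=2 ship[1->2]=2 ship[0->1]=1 prod=2 -> [8 1 2]
Step 5: demand=5,sold=2 ship[1->2]=1 ship[0->1]=1 prod=2 -> [9 1 1]
Step 6: demand=5,sold=1 ship[1->2]=1 ship[0->1]=1 prod=2 -> [10 1 1]
Step 7: demand=5,sold=1 ship[1->2]=1 ship[0->1]=1 prod=2 -> [11 1 1]
Step 8: demand=5,sold=1 ship[1->2]=1 ship[0->1]=1 prod=2 -> [12 1 1]
Step 9: demand=5,sold=1 ship[1->2]=1 ship[0->1]=1 prod=2 -> [13 1 1]
Step 10: demand=5,sold=1 ship[1->2]=1 ship[0->1]=1 prod=2 -> [14 1 1]
Step 11: demand=5,sold=1 ship[1->2]=1 ship[0->1]=1 prod=2 -> [15 1 1]
Step 12: demand=5,sold=1 ship[1->2]=1 ship[0->1]=1 prod=2 -> [16 1 1]
First stockout at step 4

4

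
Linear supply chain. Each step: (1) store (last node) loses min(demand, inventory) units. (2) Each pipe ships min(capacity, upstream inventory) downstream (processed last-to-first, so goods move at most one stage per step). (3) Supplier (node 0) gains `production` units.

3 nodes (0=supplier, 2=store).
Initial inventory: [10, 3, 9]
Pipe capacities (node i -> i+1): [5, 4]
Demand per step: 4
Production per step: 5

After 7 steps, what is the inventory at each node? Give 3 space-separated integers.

Step 1: demand=4,sold=4 ship[1->2]=3 ship[0->1]=5 prod=5 -> inv=[10 5 8]
Step 2: demand=4,sold=4 ship[1->2]=4 ship[0->1]=5 prod=5 -> inv=[10 6 8]
Step 3: demand=4,sold=4 ship[1->2]=4 ship[0->1]=5 prod=5 -> inv=[10 7 8]
Step 4: demand=4,sold=4 ship[1->2]=4 ship[0->1]=5 prod=5 -> inv=[10 8 8]
Step 5: demand=4,sold=4 ship[1->2]=4 ship[0->1]=5 prod=5 -> inv=[10 9 8]
Step 6: demand=4,sold=4 ship[1->2]=4 ship[0->1]=5 prod=5 -> inv=[10 10 8]
Step 7: demand=4,sold=4 ship[1->2]=4 ship[0->1]=5 prod=5 -> inv=[10 11 8]

10 11 8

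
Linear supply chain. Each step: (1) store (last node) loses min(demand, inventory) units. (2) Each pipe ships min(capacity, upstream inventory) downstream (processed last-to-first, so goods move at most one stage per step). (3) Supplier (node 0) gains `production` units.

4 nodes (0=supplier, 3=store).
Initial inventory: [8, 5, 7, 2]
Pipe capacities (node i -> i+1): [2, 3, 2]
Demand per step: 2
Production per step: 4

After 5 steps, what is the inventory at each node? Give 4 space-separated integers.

Step 1: demand=2,sold=2 ship[2->3]=2 ship[1->2]=3 ship[0->1]=2 prod=4 -> inv=[10 4 8 2]
Step 2: demand=2,sold=2 ship[2->3]=2 ship[1->2]=3 ship[0->1]=2 prod=4 -> inv=[12 3 9 2]
Step 3: demand=2,sold=2 ship[2->3]=2 ship[1->2]=3 ship[0->1]=2 prod=4 -> inv=[14 2 10 2]
Step 4: demand=2,sold=2 ship[2->3]=2 ship[1->2]=2 ship[0->1]=2 prod=4 -> inv=[16 2 10 2]
Step 5: demand=2,sold=2 ship[2->3]=2 ship[1->2]=2 ship[0->1]=2 prod=4 -> inv=[18 2 10 2]

18 2 10 2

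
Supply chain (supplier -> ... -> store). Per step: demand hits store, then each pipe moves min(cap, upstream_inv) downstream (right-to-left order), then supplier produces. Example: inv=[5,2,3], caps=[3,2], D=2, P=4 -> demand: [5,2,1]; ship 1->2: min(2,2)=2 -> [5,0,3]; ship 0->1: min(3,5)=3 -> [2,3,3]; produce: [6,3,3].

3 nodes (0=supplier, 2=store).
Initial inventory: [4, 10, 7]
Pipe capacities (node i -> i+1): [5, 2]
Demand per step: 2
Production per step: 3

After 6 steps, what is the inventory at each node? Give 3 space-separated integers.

Step 1: demand=2,sold=2 ship[1->2]=2 ship[0->1]=4 prod=3 -> inv=[3 12 7]
Step 2: demand=2,sold=2 ship[1->2]=2 ship[0->1]=3 prod=3 -> inv=[3 13 7]
Step 3: demand=2,sold=2 ship[1->2]=2 ship[0->1]=3 prod=3 -> inv=[3 14 7]
Step 4: demand=2,sold=2 ship[1->2]=2 ship[0->1]=3 prod=3 -> inv=[3 15 7]
Step 5: demand=2,sold=2 ship[1->2]=2 ship[0->1]=3 prod=3 -> inv=[3 16 7]
Step 6: demand=2,sold=2 ship[1->2]=2 ship[0->1]=3 prod=3 -> inv=[3 17 7]

3 17 7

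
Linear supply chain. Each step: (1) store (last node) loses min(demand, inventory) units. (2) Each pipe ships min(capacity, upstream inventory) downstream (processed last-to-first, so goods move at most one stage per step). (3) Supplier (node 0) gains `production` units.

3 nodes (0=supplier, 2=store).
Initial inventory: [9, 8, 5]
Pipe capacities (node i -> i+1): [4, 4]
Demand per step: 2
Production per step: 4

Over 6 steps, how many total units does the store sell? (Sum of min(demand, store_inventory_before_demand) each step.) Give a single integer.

Step 1: sold=2 (running total=2) -> [9 8 7]
Step 2: sold=2 (running total=4) -> [9 8 9]
Step 3: sold=2 (running total=6) -> [9 8 11]
Step 4: sold=2 (running total=8) -> [9 8 13]
Step 5: sold=2 (running total=10) -> [9 8 15]
Step 6: sold=2 (running total=12) -> [9 8 17]

Answer: 12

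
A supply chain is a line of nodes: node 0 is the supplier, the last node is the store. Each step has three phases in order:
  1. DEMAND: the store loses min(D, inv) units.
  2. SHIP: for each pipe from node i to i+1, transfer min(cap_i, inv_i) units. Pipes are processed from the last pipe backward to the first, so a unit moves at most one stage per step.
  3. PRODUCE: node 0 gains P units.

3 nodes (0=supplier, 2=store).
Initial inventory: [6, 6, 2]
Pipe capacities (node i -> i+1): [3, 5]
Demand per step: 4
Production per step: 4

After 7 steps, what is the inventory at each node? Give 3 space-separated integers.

Step 1: demand=4,sold=2 ship[1->2]=5 ship[0->1]=3 prod=4 -> inv=[7 4 5]
Step 2: demand=4,sold=4 ship[1->2]=4 ship[0->1]=3 prod=4 -> inv=[8 3 5]
Step 3: demand=4,sold=4 ship[1->2]=3 ship[0->1]=3 prod=4 -> inv=[9 3 4]
Step 4: demand=4,sold=4 ship[1->2]=3 ship[0->1]=3 prod=4 -> inv=[10 3 3]
Step 5: demand=4,sold=3 ship[1->2]=3 ship[0->1]=3 prod=4 -> inv=[11 3 3]
Step 6: demand=4,sold=3 ship[1->2]=3 ship[0->1]=3 prod=4 -> inv=[12 3 3]
Step 7: demand=4,sold=3 ship[1->2]=3 ship[0->1]=3 prod=4 -> inv=[13 3 3]

13 3 3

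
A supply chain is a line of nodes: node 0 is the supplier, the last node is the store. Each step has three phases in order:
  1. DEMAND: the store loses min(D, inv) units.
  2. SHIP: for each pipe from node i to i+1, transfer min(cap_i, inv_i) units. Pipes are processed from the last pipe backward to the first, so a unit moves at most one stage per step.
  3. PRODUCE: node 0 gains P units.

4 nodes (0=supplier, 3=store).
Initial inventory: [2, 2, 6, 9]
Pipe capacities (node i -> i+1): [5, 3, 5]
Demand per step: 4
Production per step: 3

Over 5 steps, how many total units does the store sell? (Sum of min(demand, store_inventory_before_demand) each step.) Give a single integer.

Step 1: sold=4 (running total=4) -> [3 2 3 10]
Step 2: sold=4 (running total=8) -> [3 3 2 9]
Step 3: sold=4 (running total=12) -> [3 3 3 7]
Step 4: sold=4 (running total=16) -> [3 3 3 6]
Step 5: sold=4 (running total=20) -> [3 3 3 5]

Answer: 20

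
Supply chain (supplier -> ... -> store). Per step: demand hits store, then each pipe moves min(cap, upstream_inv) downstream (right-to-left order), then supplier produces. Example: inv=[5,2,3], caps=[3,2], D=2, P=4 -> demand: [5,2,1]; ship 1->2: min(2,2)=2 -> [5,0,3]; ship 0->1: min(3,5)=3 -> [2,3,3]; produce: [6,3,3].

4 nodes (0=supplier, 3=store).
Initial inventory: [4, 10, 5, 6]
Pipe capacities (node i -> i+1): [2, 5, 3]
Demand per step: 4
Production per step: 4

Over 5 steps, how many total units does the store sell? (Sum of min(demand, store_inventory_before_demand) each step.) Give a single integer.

Step 1: sold=4 (running total=4) -> [6 7 7 5]
Step 2: sold=4 (running total=8) -> [8 4 9 4]
Step 3: sold=4 (running total=12) -> [10 2 10 3]
Step 4: sold=3 (running total=15) -> [12 2 9 3]
Step 5: sold=3 (running total=18) -> [14 2 8 3]

Answer: 18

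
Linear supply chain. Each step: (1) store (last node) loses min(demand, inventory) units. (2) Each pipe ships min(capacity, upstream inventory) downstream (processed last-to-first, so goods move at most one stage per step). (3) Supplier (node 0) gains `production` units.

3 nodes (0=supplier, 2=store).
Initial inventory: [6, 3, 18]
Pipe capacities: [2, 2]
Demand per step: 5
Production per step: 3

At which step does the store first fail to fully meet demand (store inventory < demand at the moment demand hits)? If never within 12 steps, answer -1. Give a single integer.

Step 1: demand=5,sold=5 ship[1->2]=2 ship[0->1]=2 prod=3 -> [7 3 15]
Step 2: demand=5,sold=5 ship[1->2]=2 ship[0->1]=2 prod=3 -> [8 3 12]
Step 3: demand=5,sold=5 ship[1->2]=2 ship[0->1]=2 prod=3 -> [9 3 9]
Step 4: demand=5,sold=5 ship[1->2]=2 ship[0->1]=2 prod=3 -> [10 3 6]
Step 5: demand=5,sold=5 ship[1->2]=2 ship[0->1]=2 prod=3 -> [11 3 3]
Step 6: demand=5,sold=3 ship[1->2]=2 ship[0->1]=2 prod=3 -> [12 3 2]
Step 7: demand=5,sold=2 ship[1->2]=2 ship[0->1]=2 prod=3 -> [13 3 2]
Step 8: demand=5,sold=2 ship[1->2]=2 ship[0->1]=2 prod=3 -> [14 3 2]
Step 9: demand=5,sold=2 ship[1->2]=2 ship[0->1]=2 prod=3 -> [15 3 2]
Step 10: demand=5,sold=2 ship[1->2]=2 ship[0->1]=2 prod=3 -> [16 3 2]
Step 11: demand=5,sold=2 ship[1->2]=2 ship[0->1]=2 prod=3 -> [17 3 2]
Step 12: demand=5,sold=2 ship[1->2]=2 ship[0->1]=2 prod=3 -> [18 3 2]
First stockout at step 6

6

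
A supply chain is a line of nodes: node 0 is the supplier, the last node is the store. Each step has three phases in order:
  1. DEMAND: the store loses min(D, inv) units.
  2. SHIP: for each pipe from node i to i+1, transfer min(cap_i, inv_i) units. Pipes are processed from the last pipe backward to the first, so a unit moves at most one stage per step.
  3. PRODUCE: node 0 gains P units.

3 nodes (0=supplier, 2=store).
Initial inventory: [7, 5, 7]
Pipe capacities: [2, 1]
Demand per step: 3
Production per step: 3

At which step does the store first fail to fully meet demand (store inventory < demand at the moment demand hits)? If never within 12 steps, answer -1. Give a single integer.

Step 1: demand=3,sold=3 ship[1->2]=1 ship[0->1]=2 prod=3 -> [8 6 5]
Step 2: demand=3,sold=3 ship[1->2]=1 ship[0->1]=2 prod=3 -> [9 7 3]
Step 3: demand=3,sold=3 ship[1->2]=1 ship[0->1]=2 prod=3 -> [10 8 1]
Step 4: demand=3,sold=1 ship[1->2]=1 ship[0->1]=2 prod=3 -> [11 9 1]
Step 5: demand=3,sold=1 ship[1->2]=1 ship[0->1]=2 prod=3 -> [12 10 1]
Step 6: demand=3,sold=1 ship[1->2]=1 ship[0->1]=2 prod=3 -> [13 11 1]
Step 7: demand=3,sold=1 ship[1->2]=1 ship[0->1]=2 prod=3 -> [14 12 1]
Step 8: demand=3,sold=1 ship[1->2]=1 ship[0->1]=2 prod=3 -> [15 13 1]
Step 9: demand=3,sold=1 ship[1->2]=1 ship[0->1]=2 prod=3 -> [16 14 1]
Step 10: demand=3,sold=1 ship[1->2]=1 ship[0->1]=2 prod=3 -> [17 15 1]
Step 11: demand=3,sold=1 ship[1->2]=1 ship[0->1]=2 prod=3 -> [18 16 1]
Step 12: demand=3,sold=1 ship[1->2]=1 ship[0->1]=2 prod=3 -> [19 17 1]
First stockout at step 4

4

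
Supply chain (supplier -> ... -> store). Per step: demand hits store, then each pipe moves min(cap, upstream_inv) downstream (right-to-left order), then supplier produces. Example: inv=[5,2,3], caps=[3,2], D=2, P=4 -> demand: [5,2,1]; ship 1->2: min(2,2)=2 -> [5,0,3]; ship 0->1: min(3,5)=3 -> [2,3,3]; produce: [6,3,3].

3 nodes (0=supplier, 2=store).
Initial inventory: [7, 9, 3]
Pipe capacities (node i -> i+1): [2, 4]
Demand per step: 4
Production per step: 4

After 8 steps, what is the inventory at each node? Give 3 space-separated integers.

Step 1: demand=4,sold=3 ship[1->2]=4 ship[0->1]=2 prod=4 -> inv=[9 7 4]
Step 2: demand=4,sold=4 ship[1->2]=4 ship[0->1]=2 prod=4 -> inv=[11 5 4]
Step 3: demand=4,sold=4 ship[1->2]=4 ship[0->1]=2 prod=4 -> inv=[13 3 4]
Step 4: demand=4,sold=4 ship[1->2]=3 ship[0->1]=2 prod=4 -> inv=[15 2 3]
Step 5: demand=4,sold=3 ship[1->2]=2 ship[0->1]=2 prod=4 -> inv=[17 2 2]
Step 6: demand=4,sold=2 ship[1->2]=2 ship[0->1]=2 prod=4 -> inv=[19 2 2]
Step 7: demand=4,sold=2 ship[1->2]=2 ship[0->1]=2 prod=4 -> inv=[21 2 2]
Step 8: demand=4,sold=2 ship[1->2]=2 ship[0->1]=2 prod=4 -> inv=[23 2 2]

23 2 2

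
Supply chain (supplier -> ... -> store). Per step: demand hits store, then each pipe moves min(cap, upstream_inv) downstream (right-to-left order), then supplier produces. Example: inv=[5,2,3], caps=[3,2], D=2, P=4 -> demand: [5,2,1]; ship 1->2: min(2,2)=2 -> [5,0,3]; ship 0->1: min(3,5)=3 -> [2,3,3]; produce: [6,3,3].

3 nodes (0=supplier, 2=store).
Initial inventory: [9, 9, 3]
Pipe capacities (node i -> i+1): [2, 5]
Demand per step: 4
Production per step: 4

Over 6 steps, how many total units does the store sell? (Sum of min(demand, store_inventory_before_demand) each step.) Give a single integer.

Step 1: sold=3 (running total=3) -> [11 6 5]
Step 2: sold=4 (running total=7) -> [13 3 6]
Step 3: sold=4 (running total=11) -> [15 2 5]
Step 4: sold=4 (running total=15) -> [17 2 3]
Step 5: sold=3 (running total=18) -> [19 2 2]
Step 6: sold=2 (running total=20) -> [21 2 2]

Answer: 20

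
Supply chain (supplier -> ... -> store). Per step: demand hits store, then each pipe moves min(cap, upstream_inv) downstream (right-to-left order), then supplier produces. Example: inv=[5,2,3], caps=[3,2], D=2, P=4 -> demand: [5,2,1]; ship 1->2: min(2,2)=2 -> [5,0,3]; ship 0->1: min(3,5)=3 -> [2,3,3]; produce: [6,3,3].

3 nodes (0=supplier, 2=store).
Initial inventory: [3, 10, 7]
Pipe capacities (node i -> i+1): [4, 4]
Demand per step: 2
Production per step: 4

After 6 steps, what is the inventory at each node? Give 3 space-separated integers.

Step 1: demand=2,sold=2 ship[1->2]=4 ship[0->1]=3 prod=4 -> inv=[4 9 9]
Step 2: demand=2,sold=2 ship[1->2]=4 ship[0->1]=4 prod=4 -> inv=[4 9 11]
Step 3: demand=2,sold=2 ship[1->2]=4 ship[0->1]=4 prod=4 -> inv=[4 9 13]
Step 4: demand=2,sold=2 ship[1->2]=4 ship[0->1]=4 prod=4 -> inv=[4 9 15]
Step 5: demand=2,sold=2 ship[1->2]=4 ship[0->1]=4 prod=4 -> inv=[4 9 17]
Step 6: demand=2,sold=2 ship[1->2]=4 ship[0->1]=4 prod=4 -> inv=[4 9 19]

4 9 19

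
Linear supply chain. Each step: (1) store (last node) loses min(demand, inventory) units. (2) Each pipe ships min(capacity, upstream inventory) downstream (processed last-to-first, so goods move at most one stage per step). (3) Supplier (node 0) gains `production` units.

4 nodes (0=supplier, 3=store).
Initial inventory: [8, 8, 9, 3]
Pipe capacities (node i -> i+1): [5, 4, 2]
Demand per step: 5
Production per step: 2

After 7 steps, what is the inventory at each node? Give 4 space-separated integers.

Step 1: demand=5,sold=3 ship[2->3]=2 ship[1->2]=4 ship[0->1]=5 prod=2 -> inv=[5 9 11 2]
Step 2: demand=5,sold=2 ship[2->3]=2 ship[1->2]=4 ship[0->1]=5 prod=2 -> inv=[2 10 13 2]
Step 3: demand=5,sold=2 ship[2->3]=2 ship[1->2]=4 ship[0->1]=2 prod=2 -> inv=[2 8 15 2]
Step 4: demand=5,sold=2 ship[2->3]=2 ship[1->2]=4 ship[0->1]=2 prod=2 -> inv=[2 6 17 2]
Step 5: demand=5,sold=2 ship[2->3]=2 ship[1->2]=4 ship[0->1]=2 prod=2 -> inv=[2 4 19 2]
Step 6: demand=5,sold=2 ship[2->3]=2 ship[1->2]=4 ship[0->1]=2 prod=2 -> inv=[2 2 21 2]
Step 7: demand=5,sold=2 ship[2->3]=2 ship[1->2]=2 ship[0->1]=2 prod=2 -> inv=[2 2 21 2]

2 2 21 2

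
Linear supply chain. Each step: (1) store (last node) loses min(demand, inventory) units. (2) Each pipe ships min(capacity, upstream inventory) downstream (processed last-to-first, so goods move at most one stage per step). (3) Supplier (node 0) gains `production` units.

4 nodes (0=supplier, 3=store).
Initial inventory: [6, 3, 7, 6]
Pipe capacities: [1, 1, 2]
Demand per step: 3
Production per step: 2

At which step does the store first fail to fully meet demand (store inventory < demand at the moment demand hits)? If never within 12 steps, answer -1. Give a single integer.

Step 1: demand=3,sold=3 ship[2->3]=2 ship[1->2]=1 ship[0->1]=1 prod=2 -> [7 3 6 5]
Step 2: demand=3,sold=3 ship[2->3]=2 ship[1->2]=1 ship[0->1]=1 prod=2 -> [8 3 5 4]
Step 3: demand=3,sold=3 ship[2->3]=2 ship[1->2]=1 ship[0->1]=1 prod=2 -> [9 3 4 3]
Step 4: demand=3,sold=3 ship[2->3]=2 ship[1->2]=1 ship[0->1]=1 prod=2 -> [10 3 3 2]
Step 5: demand=3,sold=2 ship[2->3]=2 ship[1->2]=1 ship[0->1]=1 prod=2 -> [11 3 2 2]
Step 6: demand=3,sold=2 ship[2->3]=2 ship[1->2]=1 ship[0->1]=1 prod=2 -> [12 3 1 2]
Step 7: demand=3,sold=2 ship[2->3]=1 ship[1->2]=1 ship[0->1]=1 prod=2 -> [13 3 1 1]
Step 8: demand=3,sold=1 ship[2->3]=1 ship[1->2]=1 ship[0->1]=1 prod=2 -> [14 3 1 1]
Step 9: demand=3,sold=1 ship[2->3]=1 ship[1->2]=1 ship[0->1]=1 prod=2 -> [15 3 1 1]
Step 10: demand=3,sold=1 ship[2->3]=1 ship[1->2]=1 ship[0->1]=1 prod=2 -> [16 3 1 1]
Step 11: demand=3,sold=1 ship[2->3]=1 ship[1->2]=1 ship[0->1]=1 prod=2 -> [17 3 1 1]
Step 12: demand=3,sold=1 ship[2->3]=1 ship[1->2]=1 ship[0->1]=1 prod=2 -> [18 3 1 1]
First stockout at step 5

5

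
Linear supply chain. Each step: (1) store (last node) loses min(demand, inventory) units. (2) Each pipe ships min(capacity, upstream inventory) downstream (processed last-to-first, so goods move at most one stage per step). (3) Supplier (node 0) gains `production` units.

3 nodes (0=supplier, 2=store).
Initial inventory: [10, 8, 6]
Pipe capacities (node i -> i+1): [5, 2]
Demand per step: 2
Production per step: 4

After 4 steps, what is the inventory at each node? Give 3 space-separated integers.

Step 1: demand=2,sold=2 ship[1->2]=2 ship[0->1]=5 prod=4 -> inv=[9 11 6]
Step 2: demand=2,sold=2 ship[1->2]=2 ship[0->1]=5 prod=4 -> inv=[8 14 6]
Step 3: demand=2,sold=2 ship[1->2]=2 ship[0->1]=5 prod=4 -> inv=[7 17 6]
Step 4: demand=2,sold=2 ship[1->2]=2 ship[0->1]=5 prod=4 -> inv=[6 20 6]

6 20 6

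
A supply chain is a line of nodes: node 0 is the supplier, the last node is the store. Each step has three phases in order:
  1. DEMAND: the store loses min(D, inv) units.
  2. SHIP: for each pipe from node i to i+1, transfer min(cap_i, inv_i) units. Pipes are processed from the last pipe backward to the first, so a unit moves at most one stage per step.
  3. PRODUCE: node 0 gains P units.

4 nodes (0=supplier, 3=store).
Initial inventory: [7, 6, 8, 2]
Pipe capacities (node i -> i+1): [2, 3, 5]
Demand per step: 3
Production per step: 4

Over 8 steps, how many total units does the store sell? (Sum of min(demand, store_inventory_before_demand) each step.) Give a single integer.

Step 1: sold=2 (running total=2) -> [9 5 6 5]
Step 2: sold=3 (running total=5) -> [11 4 4 7]
Step 3: sold=3 (running total=8) -> [13 3 3 8]
Step 4: sold=3 (running total=11) -> [15 2 3 8]
Step 5: sold=3 (running total=14) -> [17 2 2 8]
Step 6: sold=3 (running total=17) -> [19 2 2 7]
Step 7: sold=3 (running total=20) -> [21 2 2 6]
Step 8: sold=3 (running total=23) -> [23 2 2 5]

Answer: 23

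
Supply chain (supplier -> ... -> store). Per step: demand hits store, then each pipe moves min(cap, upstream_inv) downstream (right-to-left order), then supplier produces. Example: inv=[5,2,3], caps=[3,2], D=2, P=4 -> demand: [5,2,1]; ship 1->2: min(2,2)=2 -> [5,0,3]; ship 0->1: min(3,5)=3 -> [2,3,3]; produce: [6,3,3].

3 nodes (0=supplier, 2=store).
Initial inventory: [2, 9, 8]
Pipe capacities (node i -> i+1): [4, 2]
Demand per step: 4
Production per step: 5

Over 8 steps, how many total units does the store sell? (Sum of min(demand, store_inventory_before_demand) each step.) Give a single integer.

Answer: 22

Derivation:
Step 1: sold=4 (running total=4) -> [5 9 6]
Step 2: sold=4 (running total=8) -> [6 11 4]
Step 3: sold=4 (running total=12) -> [7 13 2]
Step 4: sold=2 (running total=14) -> [8 15 2]
Step 5: sold=2 (running total=16) -> [9 17 2]
Step 6: sold=2 (running total=18) -> [10 19 2]
Step 7: sold=2 (running total=20) -> [11 21 2]
Step 8: sold=2 (running total=22) -> [12 23 2]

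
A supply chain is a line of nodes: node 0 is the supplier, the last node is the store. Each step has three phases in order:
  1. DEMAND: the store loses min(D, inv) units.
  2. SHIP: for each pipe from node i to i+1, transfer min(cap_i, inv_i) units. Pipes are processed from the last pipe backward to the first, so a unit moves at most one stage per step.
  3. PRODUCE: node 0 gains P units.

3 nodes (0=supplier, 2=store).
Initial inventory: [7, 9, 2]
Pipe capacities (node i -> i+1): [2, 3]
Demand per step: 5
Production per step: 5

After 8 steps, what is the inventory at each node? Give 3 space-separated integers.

Step 1: demand=5,sold=2 ship[1->2]=3 ship[0->1]=2 prod=5 -> inv=[10 8 3]
Step 2: demand=5,sold=3 ship[1->2]=3 ship[0->1]=2 prod=5 -> inv=[13 7 3]
Step 3: demand=5,sold=3 ship[1->2]=3 ship[0->1]=2 prod=5 -> inv=[16 6 3]
Step 4: demand=5,sold=3 ship[1->2]=3 ship[0->1]=2 prod=5 -> inv=[19 5 3]
Step 5: demand=5,sold=3 ship[1->2]=3 ship[0->1]=2 prod=5 -> inv=[22 4 3]
Step 6: demand=5,sold=3 ship[1->2]=3 ship[0->1]=2 prod=5 -> inv=[25 3 3]
Step 7: demand=5,sold=3 ship[1->2]=3 ship[0->1]=2 prod=5 -> inv=[28 2 3]
Step 8: demand=5,sold=3 ship[1->2]=2 ship[0->1]=2 prod=5 -> inv=[31 2 2]

31 2 2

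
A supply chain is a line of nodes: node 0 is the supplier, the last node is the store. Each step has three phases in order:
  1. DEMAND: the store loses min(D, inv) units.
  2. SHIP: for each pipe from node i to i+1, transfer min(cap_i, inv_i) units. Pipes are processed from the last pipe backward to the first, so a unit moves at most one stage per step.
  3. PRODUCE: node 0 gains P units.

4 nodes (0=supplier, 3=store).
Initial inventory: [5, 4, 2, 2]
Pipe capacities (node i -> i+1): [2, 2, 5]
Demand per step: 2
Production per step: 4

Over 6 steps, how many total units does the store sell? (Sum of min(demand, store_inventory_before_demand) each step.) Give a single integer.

Step 1: sold=2 (running total=2) -> [7 4 2 2]
Step 2: sold=2 (running total=4) -> [9 4 2 2]
Step 3: sold=2 (running total=6) -> [11 4 2 2]
Step 4: sold=2 (running total=8) -> [13 4 2 2]
Step 5: sold=2 (running total=10) -> [15 4 2 2]
Step 6: sold=2 (running total=12) -> [17 4 2 2]

Answer: 12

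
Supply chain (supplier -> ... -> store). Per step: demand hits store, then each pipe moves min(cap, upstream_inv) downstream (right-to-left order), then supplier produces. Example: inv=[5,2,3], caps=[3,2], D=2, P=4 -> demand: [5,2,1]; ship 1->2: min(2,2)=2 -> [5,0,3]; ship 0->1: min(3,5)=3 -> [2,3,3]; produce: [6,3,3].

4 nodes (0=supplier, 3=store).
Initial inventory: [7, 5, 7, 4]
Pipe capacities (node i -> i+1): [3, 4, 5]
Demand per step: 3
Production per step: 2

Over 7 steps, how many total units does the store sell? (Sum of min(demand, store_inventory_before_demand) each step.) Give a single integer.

Step 1: sold=3 (running total=3) -> [6 4 6 6]
Step 2: sold=3 (running total=6) -> [5 3 5 8]
Step 3: sold=3 (running total=9) -> [4 3 3 10]
Step 4: sold=3 (running total=12) -> [3 3 3 10]
Step 5: sold=3 (running total=15) -> [2 3 3 10]
Step 6: sold=3 (running total=18) -> [2 2 3 10]
Step 7: sold=3 (running total=21) -> [2 2 2 10]

Answer: 21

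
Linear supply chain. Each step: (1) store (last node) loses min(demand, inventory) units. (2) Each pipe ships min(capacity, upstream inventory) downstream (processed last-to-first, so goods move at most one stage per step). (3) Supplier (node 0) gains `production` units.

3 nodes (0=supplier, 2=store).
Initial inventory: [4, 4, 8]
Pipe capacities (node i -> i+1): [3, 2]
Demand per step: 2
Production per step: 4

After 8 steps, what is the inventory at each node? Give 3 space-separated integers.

Step 1: demand=2,sold=2 ship[1->2]=2 ship[0->1]=3 prod=4 -> inv=[5 5 8]
Step 2: demand=2,sold=2 ship[1->2]=2 ship[0->1]=3 prod=4 -> inv=[6 6 8]
Step 3: demand=2,sold=2 ship[1->2]=2 ship[0->1]=3 prod=4 -> inv=[7 7 8]
Step 4: demand=2,sold=2 ship[1->2]=2 ship[0->1]=3 prod=4 -> inv=[8 8 8]
Step 5: demand=2,sold=2 ship[1->2]=2 ship[0->1]=3 prod=4 -> inv=[9 9 8]
Step 6: demand=2,sold=2 ship[1->2]=2 ship[0->1]=3 prod=4 -> inv=[10 10 8]
Step 7: demand=2,sold=2 ship[1->2]=2 ship[0->1]=3 prod=4 -> inv=[11 11 8]
Step 8: demand=2,sold=2 ship[1->2]=2 ship[0->1]=3 prod=4 -> inv=[12 12 8]

12 12 8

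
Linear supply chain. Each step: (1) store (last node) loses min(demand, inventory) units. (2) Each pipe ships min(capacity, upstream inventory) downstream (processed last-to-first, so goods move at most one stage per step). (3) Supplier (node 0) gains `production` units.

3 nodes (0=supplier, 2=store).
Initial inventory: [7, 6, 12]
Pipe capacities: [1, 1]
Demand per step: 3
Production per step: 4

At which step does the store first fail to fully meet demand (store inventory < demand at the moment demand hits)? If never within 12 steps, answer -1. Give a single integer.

Step 1: demand=3,sold=3 ship[1->2]=1 ship[0->1]=1 prod=4 -> [10 6 10]
Step 2: demand=3,sold=3 ship[1->2]=1 ship[0->1]=1 prod=4 -> [13 6 8]
Step 3: demand=3,sold=3 ship[1->2]=1 ship[0->1]=1 prod=4 -> [16 6 6]
Step 4: demand=3,sold=3 ship[1->2]=1 ship[0->1]=1 prod=4 -> [19 6 4]
Step 5: demand=3,sold=3 ship[1->2]=1 ship[0->1]=1 prod=4 -> [22 6 2]
Step 6: demand=3,sold=2 ship[1->2]=1 ship[0->1]=1 prod=4 -> [25 6 1]
Step 7: demand=3,sold=1 ship[1->2]=1 ship[0->1]=1 prod=4 -> [28 6 1]
Step 8: demand=3,sold=1 ship[1->2]=1 ship[0->1]=1 prod=4 -> [31 6 1]
Step 9: demand=3,sold=1 ship[1->2]=1 ship[0->1]=1 prod=4 -> [34 6 1]
Step 10: demand=3,sold=1 ship[1->2]=1 ship[0->1]=1 prod=4 -> [37 6 1]
Step 11: demand=3,sold=1 ship[1->2]=1 ship[0->1]=1 prod=4 -> [40 6 1]
Step 12: demand=3,sold=1 ship[1->2]=1 ship[0->1]=1 prod=4 -> [43 6 1]
First stockout at step 6

6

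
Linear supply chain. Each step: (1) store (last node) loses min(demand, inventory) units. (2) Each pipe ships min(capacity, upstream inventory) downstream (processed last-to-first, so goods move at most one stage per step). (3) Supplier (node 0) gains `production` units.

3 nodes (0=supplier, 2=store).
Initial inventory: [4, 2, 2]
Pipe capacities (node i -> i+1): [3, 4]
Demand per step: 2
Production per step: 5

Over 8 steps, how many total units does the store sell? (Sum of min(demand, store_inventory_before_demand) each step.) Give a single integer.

Step 1: sold=2 (running total=2) -> [6 3 2]
Step 2: sold=2 (running total=4) -> [8 3 3]
Step 3: sold=2 (running total=6) -> [10 3 4]
Step 4: sold=2 (running total=8) -> [12 3 5]
Step 5: sold=2 (running total=10) -> [14 3 6]
Step 6: sold=2 (running total=12) -> [16 3 7]
Step 7: sold=2 (running total=14) -> [18 3 8]
Step 8: sold=2 (running total=16) -> [20 3 9]

Answer: 16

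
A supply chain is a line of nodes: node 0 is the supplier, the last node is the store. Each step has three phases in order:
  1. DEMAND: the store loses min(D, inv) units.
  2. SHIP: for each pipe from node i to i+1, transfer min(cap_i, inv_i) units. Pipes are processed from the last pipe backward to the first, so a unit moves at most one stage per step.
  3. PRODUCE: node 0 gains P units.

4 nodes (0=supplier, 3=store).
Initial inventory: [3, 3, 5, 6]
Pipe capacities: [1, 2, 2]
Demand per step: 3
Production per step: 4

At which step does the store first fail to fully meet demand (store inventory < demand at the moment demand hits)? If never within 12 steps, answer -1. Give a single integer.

Step 1: demand=3,sold=3 ship[2->3]=2 ship[1->2]=2 ship[0->1]=1 prod=4 -> [6 2 5 5]
Step 2: demand=3,sold=3 ship[2->3]=2 ship[1->2]=2 ship[0->1]=1 prod=4 -> [9 1 5 4]
Step 3: demand=3,sold=3 ship[2->3]=2 ship[1->2]=1 ship[0->1]=1 prod=4 -> [12 1 4 3]
Step 4: demand=3,sold=3 ship[2->3]=2 ship[1->2]=1 ship[0->1]=1 prod=4 -> [15 1 3 2]
Step 5: demand=3,sold=2 ship[2->3]=2 ship[1->2]=1 ship[0->1]=1 prod=4 -> [18 1 2 2]
Step 6: demand=3,sold=2 ship[2->3]=2 ship[1->2]=1 ship[0->1]=1 prod=4 -> [21 1 1 2]
Step 7: demand=3,sold=2 ship[2->3]=1 ship[1->2]=1 ship[0->1]=1 prod=4 -> [24 1 1 1]
Step 8: demand=3,sold=1 ship[2->3]=1 ship[1->2]=1 ship[0->1]=1 prod=4 -> [27 1 1 1]
Step 9: demand=3,sold=1 ship[2->3]=1 ship[1->2]=1 ship[0->1]=1 prod=4 -> [30 1 1 1]
Step 10: demand=3,sold=1 ship[2->3]=1 ship[1->2]=1 ship[0->1]=1 prod=4 -> [33 1 1 1]
Step 11: demand=3,sold=1 ship[2->3]=1 ship[1->2]=1 ship[0->1]=1 prod=4 -> [36 1 1 1]
Step 12: demand=3,sold=1 ship[2->3]=1 ship[1->2]=1 ship[0->1]=1 prod=4 -> [39 1 1 1]
First stockout at step 5

5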